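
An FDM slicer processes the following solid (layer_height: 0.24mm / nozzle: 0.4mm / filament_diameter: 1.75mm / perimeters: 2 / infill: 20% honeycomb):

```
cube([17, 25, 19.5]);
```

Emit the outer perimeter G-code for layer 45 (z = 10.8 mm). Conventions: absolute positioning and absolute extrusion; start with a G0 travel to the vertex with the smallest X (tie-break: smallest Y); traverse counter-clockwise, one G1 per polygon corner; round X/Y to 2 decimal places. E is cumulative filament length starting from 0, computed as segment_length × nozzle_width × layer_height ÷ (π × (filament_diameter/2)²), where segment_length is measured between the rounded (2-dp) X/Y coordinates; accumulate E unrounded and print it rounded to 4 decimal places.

At z = 10.8 mm: the cube (footprint 17×25) is included at this height. The outline is a single polygon with 4 vertices. Extrusion per mm of travel: 0.4 × 0.24 / (π × 0.875²) = 0.039912. Accumulating E over each segment gives final E = 3.3526.

G0 X0.00 Y0.00 Z10.80
G1 X17.00 Y0.00 E0.6785
G1 X17.00 Y25.00 E1.6763
G1 X0.00 Y25.00 E2.3548
G1 X0.00 Y0.00 E3.3526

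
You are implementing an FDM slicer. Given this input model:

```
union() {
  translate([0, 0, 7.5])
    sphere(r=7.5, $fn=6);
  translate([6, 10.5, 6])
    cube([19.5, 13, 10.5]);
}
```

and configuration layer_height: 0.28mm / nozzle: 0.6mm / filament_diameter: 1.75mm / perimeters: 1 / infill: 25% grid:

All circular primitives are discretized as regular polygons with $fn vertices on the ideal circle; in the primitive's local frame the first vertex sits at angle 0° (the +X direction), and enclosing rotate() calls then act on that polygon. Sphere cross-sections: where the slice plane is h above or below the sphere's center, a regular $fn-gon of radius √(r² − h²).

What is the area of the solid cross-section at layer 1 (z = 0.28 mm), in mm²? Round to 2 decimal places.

At z = 0.28 mm: the r=7.5 sphere contributes a regular 6-gon of circumradius √(7.5²−7.22²) = 2.030 (area = (6/2)·2.030²·sin(360°/6) = 10.71 mm²); the cube at (6, 10.5) does not reach this height (z outside [6, 16.5]); Combining (union): only the r=7.5 sphere is present, so the union is just that shape — area = 10.71 mm². Overall, the cross-section is a single solid region. Net area = 10.71 mm².

10.71 mm²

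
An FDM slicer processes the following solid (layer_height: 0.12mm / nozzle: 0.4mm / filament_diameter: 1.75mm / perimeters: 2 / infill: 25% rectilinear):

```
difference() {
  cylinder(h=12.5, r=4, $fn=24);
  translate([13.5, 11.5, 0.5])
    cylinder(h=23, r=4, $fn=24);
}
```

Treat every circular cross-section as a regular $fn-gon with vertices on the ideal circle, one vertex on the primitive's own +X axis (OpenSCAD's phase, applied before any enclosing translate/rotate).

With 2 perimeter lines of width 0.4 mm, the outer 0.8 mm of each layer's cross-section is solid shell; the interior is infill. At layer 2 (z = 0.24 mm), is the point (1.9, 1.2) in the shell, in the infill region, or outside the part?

infill

At z = 0.24 mm: the r=4 cylinder gives a regular 24-gon of circumradius 4 (constant along its height); the cylinder at (13.5, 11.5) does not reach this height (z outside [0.5, 23.5]); Taking the first minus the rest: none of the subtracted shapes is present at this height, so the r=4 cylinder is unchanged — 1 connected region. Overall, the cross-section is a single solid region. The nearest boundary edge runs (3.46, 2.00)→(2.83, 2.83); distance from the point to it = 1.73 mm. The point is inside the cross-section and 1.73 mm from the nearest boundary — more than the 0.8 mm shell width (2 × 0.4), so it's in the infill interior.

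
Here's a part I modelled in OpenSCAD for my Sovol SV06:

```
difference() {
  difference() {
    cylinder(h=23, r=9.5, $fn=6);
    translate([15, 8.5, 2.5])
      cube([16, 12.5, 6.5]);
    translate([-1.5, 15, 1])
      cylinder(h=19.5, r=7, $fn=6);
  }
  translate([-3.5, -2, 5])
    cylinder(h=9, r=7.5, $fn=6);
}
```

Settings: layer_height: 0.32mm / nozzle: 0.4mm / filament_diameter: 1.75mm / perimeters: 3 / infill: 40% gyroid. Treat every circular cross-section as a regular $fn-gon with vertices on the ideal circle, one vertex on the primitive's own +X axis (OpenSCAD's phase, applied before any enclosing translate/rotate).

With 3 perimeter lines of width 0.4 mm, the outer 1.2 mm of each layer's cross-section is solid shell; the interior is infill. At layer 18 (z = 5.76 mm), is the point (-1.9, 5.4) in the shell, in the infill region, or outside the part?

shell

At z = 5.76 mm: the r=9.5 cylinder contributes a regular 6-gon of circumradius 9.5; the cube at (15, 8.5) (footprint 16×12.5) is included at this height; the r=7 cylinder at (-1.5, 15) gives a regular 6-gon of circumradius 7 (constant along its height); After the difference (first − rest): starting from the r=9.5 cylinder, the 16×12.5 cube at (15, 8.5) misses the remaining region (no effect); the r=7 cylinder at (-1.5, 15) misses the remaining region (no effect) — 1 connected region; the r=7.5 cylinder at (-3.5, -2) contributes a regular 6-gon of circumradius 7.5; Subtracting the remaining from the first: starting from that combined region, the r=7.5 cylinder at (-3.5, -2) partially overlaps it — only the 123.01 mm² overlap (of its 146.14 mm²) is removed, clipping the outline — 1 connected region. Overall, the cross-section is a single solid region. The nearest boundary edge runs (0.25, 4.50)→(-6.90, 4.50); distance from the point to it = 0.90 mm. The point is inside the cross-section, 0.90 mm from the nearest boundary — within the 1.2 mm shell band (3 × 0.4).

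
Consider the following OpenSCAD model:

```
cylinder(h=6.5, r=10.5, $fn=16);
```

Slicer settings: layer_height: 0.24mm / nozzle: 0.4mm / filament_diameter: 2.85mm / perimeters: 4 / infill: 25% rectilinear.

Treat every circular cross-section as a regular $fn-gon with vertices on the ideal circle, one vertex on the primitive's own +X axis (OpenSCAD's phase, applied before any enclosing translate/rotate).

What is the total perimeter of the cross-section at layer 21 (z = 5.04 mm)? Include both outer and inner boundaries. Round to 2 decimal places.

At z = 5.04 mm: the r=10.5 cylinder contributes a regular 16-gon of circumradius 10.5 (perimeter = 2·16·10.500·sin(180°/16) = 65.55 mm). Overall, the cross-section is a single solid region. Total boundary length (outer) = 65.55 mm.

65.55 mm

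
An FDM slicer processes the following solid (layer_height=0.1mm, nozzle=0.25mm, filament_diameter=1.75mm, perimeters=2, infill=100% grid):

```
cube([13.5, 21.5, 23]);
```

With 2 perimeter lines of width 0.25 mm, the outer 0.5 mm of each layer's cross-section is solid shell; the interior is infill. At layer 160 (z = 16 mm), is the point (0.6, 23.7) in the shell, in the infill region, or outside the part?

At z = 16 mm: the cube (footprint 13.5×21.5) is included at this height. Overall, the cross-section is a single solid region. The nearest boundary edge runs (13.50, 21.50)→(0.00, 21.50); distance from the point to it = 2.20 mm. The point is not inside any of the regions above, so it lies outside the cross-section (2.20 mm from the nearest boundary).

outside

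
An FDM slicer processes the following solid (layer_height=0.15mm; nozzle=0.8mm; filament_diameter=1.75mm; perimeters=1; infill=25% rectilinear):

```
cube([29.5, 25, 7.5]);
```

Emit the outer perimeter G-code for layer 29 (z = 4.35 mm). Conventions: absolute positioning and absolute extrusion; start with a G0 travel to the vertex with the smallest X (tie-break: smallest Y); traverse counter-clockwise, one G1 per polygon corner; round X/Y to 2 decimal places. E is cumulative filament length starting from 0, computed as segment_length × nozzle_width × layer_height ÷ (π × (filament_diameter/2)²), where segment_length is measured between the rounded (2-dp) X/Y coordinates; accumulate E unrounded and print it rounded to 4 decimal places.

G0 X0.00 Y0.00 Z4.35
G1 X29.50 Y0.00 E1.4718
G1 X29.50 Y25.00 E2.7190
G1 X0.00 Y25.00 E4.1908
G1 X0.00 Y0.00 E5.4380

At z = 4.35 mm: the 29.5×25 cube contributes its full rectangle. The outline is a single polygon with 4 vertices. Extrusion per mm of travel: 0.8 × 0.15 / (π × 0.875²) = 0.049890. Accumulating E over each segment gives final E = 5.4380.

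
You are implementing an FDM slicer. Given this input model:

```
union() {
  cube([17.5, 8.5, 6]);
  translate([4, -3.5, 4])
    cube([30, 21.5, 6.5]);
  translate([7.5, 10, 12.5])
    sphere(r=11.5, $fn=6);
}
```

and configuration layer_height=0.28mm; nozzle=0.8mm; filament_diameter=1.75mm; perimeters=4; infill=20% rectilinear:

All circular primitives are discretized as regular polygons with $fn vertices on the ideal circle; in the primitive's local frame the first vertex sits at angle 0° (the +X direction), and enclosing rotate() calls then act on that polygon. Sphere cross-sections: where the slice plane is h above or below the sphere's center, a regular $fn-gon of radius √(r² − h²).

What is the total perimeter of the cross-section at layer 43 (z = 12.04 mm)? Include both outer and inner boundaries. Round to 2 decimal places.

At z = 12.04 mm: the cube is not intersected at this z (z outside [0, 6]); the cube at (4, -3.5) does not reach this height (z outside [4, 10.5]); the sphere at (7.5, 10): section is a regular 6-gon, circumradius = √(r²−h²) = √(11.5²−0.46²) = 11.491 (perimeter = 2·6·11.491·sin(180°/6) = 68.94 mm); Merging all regions: only the r=11.5 sphere at (7.5, 10) is present, so the union is just that shape — boundary = 68.94 mm. Overall, the cross-section is a single solid region. Total boundary length (outer) = 68.94 mm.

68.94 mm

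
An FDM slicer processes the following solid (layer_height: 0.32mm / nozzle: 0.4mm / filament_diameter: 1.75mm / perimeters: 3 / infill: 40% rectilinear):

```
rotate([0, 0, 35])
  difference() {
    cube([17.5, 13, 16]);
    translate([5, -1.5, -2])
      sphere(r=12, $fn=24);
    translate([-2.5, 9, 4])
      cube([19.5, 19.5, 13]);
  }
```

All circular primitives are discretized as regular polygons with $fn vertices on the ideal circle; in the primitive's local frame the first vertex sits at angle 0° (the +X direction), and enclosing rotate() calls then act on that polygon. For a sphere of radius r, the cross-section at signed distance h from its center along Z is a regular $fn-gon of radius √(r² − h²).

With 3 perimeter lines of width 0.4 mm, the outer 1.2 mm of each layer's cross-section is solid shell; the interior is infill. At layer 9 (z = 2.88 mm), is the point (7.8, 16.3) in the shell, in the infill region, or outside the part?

infill

At z = 2.88 mm: the cube is present — its section is the full 17.5×13 rectangle; the r=12 sphere at (5, -1.5) contributes a regular 24-gon of circumradius √(12²−4.88²) = 10.963; the cube at (-2.5, 9) does not reach this height (z outside [4, 17]); Subtracting the remaining from the first: starting from the 17.5×13 cube, the r=12 sphere at (5, -1.5) partially overlaps it — only the 122.03 mm² overlap (of its 373.28 mm²) is removed, clipping the outline — 1 connected region; (whole slice rotated 35° about Z — lengths, areas and connectivity unchanged). Overall, the cross-section is a single solid region. Undo the 35° rotation: the query point maps to (15.739, 8.878) in the un-rotated model frame. The nearest boundary edge runs (17.50, 13.00)→(17.50, 0.00); distance from the point to it = 1.76 mm. The point is inside the cross-section and 1.76 mm from the nearest boundary — more than the 1.2 mm shell width (3 × 0.4), so it's in the infill interior.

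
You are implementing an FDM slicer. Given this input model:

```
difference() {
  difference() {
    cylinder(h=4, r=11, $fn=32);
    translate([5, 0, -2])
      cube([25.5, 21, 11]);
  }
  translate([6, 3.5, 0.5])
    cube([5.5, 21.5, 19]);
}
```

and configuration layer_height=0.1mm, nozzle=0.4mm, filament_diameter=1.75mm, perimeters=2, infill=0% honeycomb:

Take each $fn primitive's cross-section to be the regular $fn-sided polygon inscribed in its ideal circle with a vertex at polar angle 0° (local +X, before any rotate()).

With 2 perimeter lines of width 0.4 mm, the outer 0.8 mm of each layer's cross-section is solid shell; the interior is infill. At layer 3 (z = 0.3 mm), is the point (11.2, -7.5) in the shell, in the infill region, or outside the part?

At z = 0.3 mm: the r=11 cylinder gives a regular 32-gon of circumradius 11 (constant along its height); the cube at (5, 0) (footprint 25.5×21) is included at this height; Subtracting the remaining from the first: starting from the r=11 cylinder, the 25.5×21 cube at (5, 0) partially overlaps it — only the 41.56 mm² overlap (of its 535.50 mm²) is removed, clipping the outline — 1 connected region; the cube at (6, 3.5) is absent (z outside [0.5, 19.5]); Subtracting the remaining from the first: none of the subtracted shapes is present at this height, so the result so far is unchanged — 1 connected region. Overall, the cross-section is a single solid region. The nearest boundary edge runs (10.16, -4.21)→(9.15, -6.11); distance from the point to it = 2.48 mm. The point is not inside any of the regions above, so it lies outside the cross-section (2.48 mm from the nearest boundary).

outside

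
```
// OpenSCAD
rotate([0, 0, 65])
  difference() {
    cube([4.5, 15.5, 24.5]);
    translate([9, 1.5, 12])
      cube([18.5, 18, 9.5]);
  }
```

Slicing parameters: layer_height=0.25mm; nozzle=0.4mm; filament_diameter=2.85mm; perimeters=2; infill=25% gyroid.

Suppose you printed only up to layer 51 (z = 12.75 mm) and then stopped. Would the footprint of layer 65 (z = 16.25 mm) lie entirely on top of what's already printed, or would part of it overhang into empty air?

Compare the two slices. At z = 12.75: the 4.5×15.5 cube contributes its full rectangle (area 69.75 mm²); the cube at (9, 1.5) (footprint 18.5×18) is included at this height (area 333.00 mm²); Subtracting the remaining from the first: starting from the 4.5×15.5 cube (69.75 mm²), the 18.5×18 cube at (9, 1.5) misses the remaining region (no effect) — area = 69.75 mm²; (whole slice rotated 65° about Z — lengths, areas and connectivity unchanged). At z = 16.25: the cube is present — its section is the full 4.5×15.5 rectangle (area 69.75 mm²); the cube at (9, 1.5) (footprint 18.5×18) is included at this height (area 333.00 mm²); Taking the first minus the rest: starting from the 4.5×15.5 cube (69.75 mm²), the 18.5×18 cube at (9, 1.5) misses the remaining region (no effect) — area = 69.75 mm²; (rotated 65° about Z; rotation is an isometry so areas/perimeters/island counts are preserved). Checking containment: the cross-section at z = 16.25 is a subset of the cross-section at z = 12.75.

entirely on top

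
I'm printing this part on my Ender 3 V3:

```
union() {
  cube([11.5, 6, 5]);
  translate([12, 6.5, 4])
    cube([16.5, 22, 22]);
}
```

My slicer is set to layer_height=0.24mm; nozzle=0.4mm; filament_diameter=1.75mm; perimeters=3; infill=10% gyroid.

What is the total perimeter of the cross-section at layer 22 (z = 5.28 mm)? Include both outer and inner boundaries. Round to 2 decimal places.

77.00 mm

At z = 5.28 mm: the cube is not intersected at this z (z outside [0, 5]); the cube at (12, 6.5) is present — its section is the full 16.5×22 rectangle (perimeter 77.00 mm); Combining (union): only the 16.5×22 cube at (12, 6.5) is present, so the union is just that shape — boundary = 77.00 mm. Overall, the cross-section is a single solid region. Total boundary length (outer) = 77.00 mm.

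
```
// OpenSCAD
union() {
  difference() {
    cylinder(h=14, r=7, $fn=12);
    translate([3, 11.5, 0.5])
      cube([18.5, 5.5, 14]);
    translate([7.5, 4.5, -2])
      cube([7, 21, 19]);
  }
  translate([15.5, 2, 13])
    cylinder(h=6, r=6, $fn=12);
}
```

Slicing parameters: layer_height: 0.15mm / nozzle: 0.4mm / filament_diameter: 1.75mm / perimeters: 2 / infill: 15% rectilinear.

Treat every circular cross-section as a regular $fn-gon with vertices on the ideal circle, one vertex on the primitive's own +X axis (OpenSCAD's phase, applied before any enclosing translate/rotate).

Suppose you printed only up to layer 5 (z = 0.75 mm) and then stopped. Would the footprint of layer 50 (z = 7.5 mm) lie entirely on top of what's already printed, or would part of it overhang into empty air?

Compare the two slices. At z = 0.75: the r=7 cylinder contributes a regular 12-gon of circumradius 7 (area = (12/2)·7.000²·sin(360°/12) = 147.00 mm²); the 18.5×5.5 cube at (3, 11.5) contributes its full rectangle (area 101.75 mm²); the cube at (7.5, 4.5) (footprint 7×21) is included at this height (area 147.00 mm²); Subtracting the remaining from the first: starting from the r=7 cylinder (147.00 mm²), the 18.5×5.5 cube at (3, 11.5) misses the remaining region (no effect); the 7×21 cube at (7.5, 4.5) misses the remaining region (no effect) — area = 147.00 mm²; the cylinder at (15.5, 2) is absent (z outside [13, 19]); Taking the union: only that combined region is present, so the union is just that shape — area = 147.00 mm². At z = 7.5: the r=7 cylinder contributes a regular 12-gon of circumradius 7 (area = (12/2)·7.000²·sin(360°/12) = 147.00 mm²); the cube at (3, 11.5) (footprint 18.5×5.5) is included at this height (area 101.75 mm²); the cube at (7.5, 4.5) is present — its section is the full 7×21 rectangle (area 147.00 mm²); Subtracting the remaining from the first: starting from the r=7 cylinder (147.00 mm²), the 18.5×5.5 cube at (3, 11.5) misses the remaining region (no effect); the 7×21 cube at (7.5, 4.5) misses the remaining region (no effect) — area = 147.00 mm²; the cylinder at (15.5, 2) does not reach this height (z outside [13, 19]); Merging all regions: only that combined region is present, so the union is just that shape — area = 147.00 mm². Checking containment: the cross-section at z = 7.5 is a subset of the cross-section at z = 0.75.

entirely on top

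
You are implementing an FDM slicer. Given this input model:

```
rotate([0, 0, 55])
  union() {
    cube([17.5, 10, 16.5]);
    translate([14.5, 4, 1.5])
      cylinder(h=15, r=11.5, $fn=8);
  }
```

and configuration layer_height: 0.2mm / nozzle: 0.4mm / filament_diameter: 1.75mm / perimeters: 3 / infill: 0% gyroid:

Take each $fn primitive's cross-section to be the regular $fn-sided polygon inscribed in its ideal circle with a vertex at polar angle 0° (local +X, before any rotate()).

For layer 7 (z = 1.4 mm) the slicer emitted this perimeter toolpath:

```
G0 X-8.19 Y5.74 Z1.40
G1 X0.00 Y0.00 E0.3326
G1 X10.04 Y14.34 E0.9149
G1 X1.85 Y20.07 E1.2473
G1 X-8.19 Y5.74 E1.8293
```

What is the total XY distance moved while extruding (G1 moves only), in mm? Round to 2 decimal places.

Sum the Euclidean lengths of each G1 segment: total = 55.00 mm.

55.00 mm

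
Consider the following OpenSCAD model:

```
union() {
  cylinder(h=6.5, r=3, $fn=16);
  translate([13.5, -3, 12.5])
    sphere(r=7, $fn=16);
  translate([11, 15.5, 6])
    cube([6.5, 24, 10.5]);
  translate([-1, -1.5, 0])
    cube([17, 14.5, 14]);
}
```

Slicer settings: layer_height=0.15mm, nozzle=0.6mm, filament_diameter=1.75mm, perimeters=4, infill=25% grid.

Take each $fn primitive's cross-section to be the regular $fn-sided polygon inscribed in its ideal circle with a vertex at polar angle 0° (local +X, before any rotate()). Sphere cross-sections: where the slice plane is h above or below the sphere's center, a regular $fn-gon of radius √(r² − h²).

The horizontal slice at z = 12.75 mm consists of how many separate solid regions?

At z = 12.75 mm: the cylinder is absent (z outside [0, 6.5]); the r=7 sphere at (13.5, -3) slices to a regular 16-gon of circumradius 6.996 (√(r²−h²) with h=0.25 from center); the 6.5×24 cube at (11, 15.5) contributes its full rectangle; the 17×14.5 cube at (-1, -1.5) contributes its full rectangle; Merging all regions: the regions partially overlap (shared area 40.30 mm²), so overlapping operands fuse into one piece — 2 connected regions. The result has 2 disconnected regions.

2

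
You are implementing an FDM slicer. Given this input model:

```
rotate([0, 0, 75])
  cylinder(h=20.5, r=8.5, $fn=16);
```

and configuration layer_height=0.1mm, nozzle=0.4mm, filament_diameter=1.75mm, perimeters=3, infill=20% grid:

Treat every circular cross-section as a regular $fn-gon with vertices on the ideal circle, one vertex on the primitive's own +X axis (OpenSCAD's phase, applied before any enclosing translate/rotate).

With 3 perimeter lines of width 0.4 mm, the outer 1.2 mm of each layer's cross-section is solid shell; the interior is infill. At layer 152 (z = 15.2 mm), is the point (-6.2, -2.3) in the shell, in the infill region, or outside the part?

At z = 15.2 mm: the r=8.5 cylinder contributes a regular 16-gon of circumradius 8.5; (whole slice rotated 75° about Z — lengths, areas and connectivity unchanged). Overall, the cross-section is a single solid region. Undo the 75° rotation: the query point maps to (-3.826, 5.393) in the un-rotated model frame. The nearest boundary edge runs (-3.25, 7.85)→(-6.01, 6.01); distance from the point to it = 1.73 mm. The point is inside the cross-section and 1.73 mm from the nearest boundary — more than the 1.2 mm shell width (3 × 0.4), so it's in the infill interior.

infill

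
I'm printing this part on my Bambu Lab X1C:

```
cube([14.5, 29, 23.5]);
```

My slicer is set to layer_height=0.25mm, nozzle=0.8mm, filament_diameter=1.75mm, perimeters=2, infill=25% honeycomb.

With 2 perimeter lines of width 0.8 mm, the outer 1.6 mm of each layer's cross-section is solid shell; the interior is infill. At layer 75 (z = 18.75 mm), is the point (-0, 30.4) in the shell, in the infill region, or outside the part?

outside

At z = 18.75 mm: the cube is present — its section is the full 14.5×29 rectangle. Overall, the cross-section is a single solid region. The nearest boundary edge runs (14.50, 29.00)→(0.00, 29.00); distance from the point to it = 1.40 mm. The point is not inside any of the regions above, so it lies outside the cross-section (1.40 mm from the nearest boundary).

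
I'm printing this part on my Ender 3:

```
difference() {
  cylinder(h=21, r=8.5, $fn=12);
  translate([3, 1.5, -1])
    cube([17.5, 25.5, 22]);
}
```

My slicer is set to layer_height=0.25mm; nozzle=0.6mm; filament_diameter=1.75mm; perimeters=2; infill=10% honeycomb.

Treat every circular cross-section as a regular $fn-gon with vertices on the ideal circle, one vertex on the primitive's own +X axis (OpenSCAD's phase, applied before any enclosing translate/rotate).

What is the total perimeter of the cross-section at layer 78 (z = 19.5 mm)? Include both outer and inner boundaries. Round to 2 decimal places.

55.55 mm

At z = 19.5 mm: the r=8.5 cylinder gives a regular 12-gon of circumradius 8.5 (constant along its height) (perimeter = 2·12·8.500·sin(180°/12) = 52.80 mm); the 17.5×25.5 cube at (3, 1.5) contributes its full rectangle (perimeter 86.00 mm); Subtracting the remaining from the first: starting from the r=8.5 cylinder, the 17.5×25.5 cube at (3, 1.5) partially overlaps it — only the 21.94 mm² overlap (of its 446.25 mm²) is removed, clipping the outline — boundary = 55.55 mm. Overall, the cross-section is a single solid region. Total boundary length (outer) = 55.55 mm.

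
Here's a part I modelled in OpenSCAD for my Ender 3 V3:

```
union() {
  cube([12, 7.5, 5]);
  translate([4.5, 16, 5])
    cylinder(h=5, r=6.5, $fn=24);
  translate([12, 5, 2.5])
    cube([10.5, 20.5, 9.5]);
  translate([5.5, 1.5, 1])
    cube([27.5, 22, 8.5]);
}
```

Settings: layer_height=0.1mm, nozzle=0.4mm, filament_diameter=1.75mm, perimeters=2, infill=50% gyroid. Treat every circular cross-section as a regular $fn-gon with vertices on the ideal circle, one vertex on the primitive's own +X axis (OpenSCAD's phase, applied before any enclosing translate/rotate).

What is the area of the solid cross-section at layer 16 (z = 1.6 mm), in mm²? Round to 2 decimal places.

656.00 mm²

At z = 1.6 mm: the 12×7.5 cube contributes its full rectangle (area 90.00 mm²); the cylinder at (4.5, 16) is absent (z outside [5, 10]); the cube at (12, 5) does not reach this height (z outside [2.5, 12]); the 27.5×22 cube at (5.5, 1.5) contributes its full rectangle (area 605.00 mm²); Merging all regions: the regions partially overlap — summed areas 695.00 mm² minus the doubly-counted overlap 39.00 mm² gives 656.00 mm² — area = 656.00 mm². Overall, the cross-section is a single solid region. Net area = 656.00 mm².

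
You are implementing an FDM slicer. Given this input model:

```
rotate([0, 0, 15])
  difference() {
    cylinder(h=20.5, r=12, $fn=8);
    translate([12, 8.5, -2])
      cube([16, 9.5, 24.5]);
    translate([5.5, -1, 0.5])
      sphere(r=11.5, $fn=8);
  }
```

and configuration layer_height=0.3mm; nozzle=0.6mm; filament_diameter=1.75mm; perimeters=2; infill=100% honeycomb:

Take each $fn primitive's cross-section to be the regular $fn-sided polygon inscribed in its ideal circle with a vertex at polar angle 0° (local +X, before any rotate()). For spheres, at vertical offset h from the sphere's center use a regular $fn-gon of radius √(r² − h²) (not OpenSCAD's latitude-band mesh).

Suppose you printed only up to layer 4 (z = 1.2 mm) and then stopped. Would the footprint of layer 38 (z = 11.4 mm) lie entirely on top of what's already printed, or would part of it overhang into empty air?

Compare the two slices. At z = 1.2: the r=12 cylinder contributes a regular 8-gon of circumradius 12 (area = (8/2)·12.000²·sin(360°/8) = 407.29 mm²); the 16×9.5 cube at (12, 8.5) contributes its full rectangle (area 152.00 mm²); the r=11.5 sphere at (5.5, -1) contributes a regular 8-gon of circumradius √(11.5²−0.7²) = 11.479 (area = (8/2)·11.479²·sin(360°/8) = 372.67 mm²); After the difference (first − rest): starting from the r=12 cylinder (407.29 mm²), the 16×9.5 cube at (12, 8.5) misses the remaining region (no effect); the r=11.5 sphere at (5.5, -1) partially overlaps it — only the 265.58 mm² overlap (of its 372.67 mm²) is removed, clipping the outline — area = 141.71 mm²; (rotated 15° about Z; rotation is an isometry so areas/perimeters/island counts are preserved). At z = 11.4: the cylinder: section is a regular 8-gon, circumradius r=12 (area = (8/2)·12.000²·sin(360°/8) = 407.29 mm²); the 16×9.5 cube at (12, 8.5) contributes its full rectangle (area 152.00 mm²); the sphere at (5.5, -1): section is a regular 8-gon, circumradius = √(r²−h²) = √(11.5²−10.9²) = 3.666 (area = (8/2)·3.666²·sin(360°/8) = 38.01 mm²); Taking the first minus the rest: starting from the r=12 cylinder (407.29 mm²), the 16×9.5 cube at (12, 8.5) misses the remaining region (no effect); the r=11.5 sphere at (5.5, -1) lies wholly inside it (removes its full 38.01 mm² and its 22.45 mm outline becomes a hole wall) — area = 369.28 mm²; (whole slice rotated 15° about Z — lengths, areas and connectivity unchanged). Checking containment: at z = 11.4 the cross-section extends beyond the z = 1.2 cross-section by about 227.57 mm².

part overhangs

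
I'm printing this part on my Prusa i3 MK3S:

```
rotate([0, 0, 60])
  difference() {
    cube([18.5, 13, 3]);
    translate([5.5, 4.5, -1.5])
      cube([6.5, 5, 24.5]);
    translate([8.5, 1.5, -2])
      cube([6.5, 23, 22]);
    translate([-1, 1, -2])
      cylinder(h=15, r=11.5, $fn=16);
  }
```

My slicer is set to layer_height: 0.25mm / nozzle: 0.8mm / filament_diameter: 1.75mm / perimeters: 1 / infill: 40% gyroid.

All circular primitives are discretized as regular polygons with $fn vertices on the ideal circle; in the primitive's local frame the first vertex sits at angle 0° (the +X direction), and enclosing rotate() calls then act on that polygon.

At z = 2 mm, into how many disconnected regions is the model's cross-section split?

At z = 2 mm: the cube (footprint 18.5×13) is included at this height; the 6.5×5 cube at (5.5, 4.5) contributes its full rectangle; the 6.5×23 cube at (8.5, 1.5) contributes its full rectangle; the r=11.5 cylinder at (-1, 1) gives a regular 16-gon of circumradius 11.5 (constant along its height); Taking the first minus the rest: starting from the 18.5×13 cube, the 6.5×5 cube at (5.5, 4.5) lies wholly inside it (removes its full 32.50 mm² and its 23.00 mm outline becomes a hole wall); the 6.5×23 cube at (8.5, 1.5) partially overlaps it — only the 57.25 mm² overlap (of its 149.50 mm²) is removed, clipping the outline; the r=11.5 cylinder at (-1, 1) partially overlaps it — only the 80.38 mm² overlap (of its 404.88 mm²) is removed, clipping the outline — 2 connected regions; (whole slice rotated 60° about Z — lengths, areas and connectivity unchanged). The result has 2 disconnected regions.

2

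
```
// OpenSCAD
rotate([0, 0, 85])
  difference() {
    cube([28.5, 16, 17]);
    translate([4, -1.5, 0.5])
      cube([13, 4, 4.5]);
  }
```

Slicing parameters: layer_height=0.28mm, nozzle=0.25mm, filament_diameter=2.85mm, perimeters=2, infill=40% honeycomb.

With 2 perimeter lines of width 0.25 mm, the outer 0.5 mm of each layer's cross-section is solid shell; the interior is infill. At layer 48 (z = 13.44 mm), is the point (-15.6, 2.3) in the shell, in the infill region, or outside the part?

shell

At z = 13.44 mm: the 28.5×16 cube contributes its full rectangle; the cube at (4, -1.5) is absent (z outside [0.5, 5]); Subtracting the remaining from the first: none of the subtracted shapes is present at this height, so the 28.5×16 cube is unchanged — 1 connected region; (whole slice rotated 85° about Z — lengths, areas and connectivity unchanged). Overall, the cross-section is a single solid region. Undo the 85° rotation: the query point maps to (0.932, 15.741) in the un-rotated model frame. The nearest boundary edge runs (28.50, 16.00)→(0.00, 16.00); distance from the point to it = 0.26 mm. The point is inside the cross-section, 0.26 mm from the nearest boundary — within the 0.5 mm shell band (2 × 0.25).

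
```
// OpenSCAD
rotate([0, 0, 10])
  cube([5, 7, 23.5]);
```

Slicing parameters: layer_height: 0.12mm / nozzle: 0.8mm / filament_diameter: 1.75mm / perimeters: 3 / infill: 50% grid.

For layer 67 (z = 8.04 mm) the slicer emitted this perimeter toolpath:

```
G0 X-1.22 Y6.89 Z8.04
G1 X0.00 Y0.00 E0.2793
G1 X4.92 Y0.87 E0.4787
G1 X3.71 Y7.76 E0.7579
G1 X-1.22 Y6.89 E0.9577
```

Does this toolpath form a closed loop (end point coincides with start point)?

yes

Start point (G0): (-1.22, 6.89). End point (last G1): the path returns to the start — closed.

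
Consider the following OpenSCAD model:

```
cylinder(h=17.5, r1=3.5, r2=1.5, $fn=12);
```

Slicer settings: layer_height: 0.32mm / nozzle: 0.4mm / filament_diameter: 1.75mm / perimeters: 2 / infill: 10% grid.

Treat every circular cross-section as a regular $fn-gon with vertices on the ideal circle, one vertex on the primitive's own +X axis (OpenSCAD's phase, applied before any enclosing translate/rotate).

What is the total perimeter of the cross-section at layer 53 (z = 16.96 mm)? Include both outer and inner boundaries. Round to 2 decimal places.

9.70 mm

At z = 16.96 mm: the cone contributes a regular 12-gon of circumradius 1.562 (interpolated between r1=3.5 and r2=1.5 at t=0.969) (perimeter = 2·12·1.562·sin(180°/12) = 9.70 mm). Overall, the cross-section is a single solid region. Total boundary length (outer) = 9.70 mm.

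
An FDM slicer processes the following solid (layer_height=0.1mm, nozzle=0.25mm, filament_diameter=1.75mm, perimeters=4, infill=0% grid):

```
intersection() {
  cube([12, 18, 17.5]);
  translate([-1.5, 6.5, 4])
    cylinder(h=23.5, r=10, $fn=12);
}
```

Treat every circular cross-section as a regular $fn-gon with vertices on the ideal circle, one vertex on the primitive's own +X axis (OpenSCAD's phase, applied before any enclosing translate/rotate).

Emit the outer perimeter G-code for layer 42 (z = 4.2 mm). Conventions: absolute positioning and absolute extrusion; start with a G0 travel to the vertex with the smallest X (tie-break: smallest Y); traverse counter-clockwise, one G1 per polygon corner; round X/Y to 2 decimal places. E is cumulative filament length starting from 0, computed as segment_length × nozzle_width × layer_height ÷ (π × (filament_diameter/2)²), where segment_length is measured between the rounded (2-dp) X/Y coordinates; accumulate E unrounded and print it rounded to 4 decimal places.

G0 X0.00 Y0.00 Z4.20
G1 X5.66 Y0.00 E0.0588
G1 X7.16 Y1.50 E0.0809
G1 X8.50 Y6.50 E0.1347
G1 X7.16 Y11.50 E0.1885
G1 X3.50 Y15.16 E0.2423
G1 X0.00 Y16.10 E0.2799
G1 X0.00 Y0.00 E0.4473

At z = 4.2 mm: the 12×18 cube contributes its full rectangle; the r=10 cylinder at (-1.5, 6.5) gives a regular 12-gon of circumradius 10 (constant along its height); Keeping only the common overlap: the r=10 cylinder at (-1.5, 6.5) partially overlaps the 12×18 cube; clipping to the common part keeps 109.07 mm² — 1 connected region. The outline is a single polygon with 7 vertices. Extrusion per mm of travel: 0.25 × 0.1 / (π × 0.875²) = 0.010394. Accumulating E over each segment gives final E = 0.4473.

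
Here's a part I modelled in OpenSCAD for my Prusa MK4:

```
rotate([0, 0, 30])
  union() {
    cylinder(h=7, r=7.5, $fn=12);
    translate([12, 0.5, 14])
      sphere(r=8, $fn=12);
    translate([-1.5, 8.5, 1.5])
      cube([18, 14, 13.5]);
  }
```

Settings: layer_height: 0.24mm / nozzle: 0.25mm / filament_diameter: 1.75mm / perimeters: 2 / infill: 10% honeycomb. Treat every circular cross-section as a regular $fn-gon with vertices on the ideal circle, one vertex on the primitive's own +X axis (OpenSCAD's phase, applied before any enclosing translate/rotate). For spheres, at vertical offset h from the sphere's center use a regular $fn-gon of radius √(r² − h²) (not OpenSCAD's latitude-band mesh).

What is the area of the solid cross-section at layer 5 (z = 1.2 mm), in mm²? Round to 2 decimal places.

At z = 1.2 mm: the cylinder: section is a regular 12-gon, circumradius r=7.5 (area = (12/2)·7.500²·sin(360°/12) = 168.75 mm²); the sphere at (12, 0.5) does not reach this height (|z−center|=12.800 > r=8); the cube at (-1.5, 8.5) is absent (z outside [1.5, 15]); Combining (union): only the r=7.5 cylinder is present, so the union is just that shape — area = 168.75 mm²; (whole slice rotated 30° about Z — lengths, areas and connectivity unchanged). Overall, the cross-section is a single solid region. Net area = 168.75 mm².

168.75 mm²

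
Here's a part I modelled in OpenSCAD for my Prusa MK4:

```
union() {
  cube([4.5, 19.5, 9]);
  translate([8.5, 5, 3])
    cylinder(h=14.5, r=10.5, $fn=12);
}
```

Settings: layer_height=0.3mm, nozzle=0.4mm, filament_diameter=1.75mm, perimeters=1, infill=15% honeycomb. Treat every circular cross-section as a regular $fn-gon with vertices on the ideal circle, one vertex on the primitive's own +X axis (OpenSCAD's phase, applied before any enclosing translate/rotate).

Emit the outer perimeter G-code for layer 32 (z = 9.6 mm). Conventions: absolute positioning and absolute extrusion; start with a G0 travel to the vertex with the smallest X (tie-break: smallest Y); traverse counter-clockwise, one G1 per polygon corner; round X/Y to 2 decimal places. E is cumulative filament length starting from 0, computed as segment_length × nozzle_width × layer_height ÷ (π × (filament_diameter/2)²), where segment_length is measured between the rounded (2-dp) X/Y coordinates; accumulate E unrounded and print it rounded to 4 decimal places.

G0 X-2.00 Y5.00 Z9.60
G1 X-0.59 Y-0.25 E0.2712
G1 X3.25 Y-4.09 E0.5421
G1 X8.50 Y-5.50 E0.8133
G1 X13.75 Y-4.09 E1.0845
G1 X17.59 Y-0.25 E1.3555
G1 X19.00 Y5.00 E1.6267
G1 X17.59 Y10.25 E1.8979
G1 X13.75 Y14.09 E2.1688
G1 X8.50 Y15.50 E2.4400
G1 X3.25 Y14.09 E2.7112
G1 X-0.59 Y10.25 E2.9822
G1 X-2.00 Y5.00 E3.2534

At z = 9.6 mm: the cube is not intersected at this z (z outside [0, 9]); the cylinder at (8.5, 5): section is a regular 12-gon, circumradius r=10.5; Combining (union): only the r=10.5 cylinder at (8.5, 5) is present, so the union is just that shape — 1 connected region. The outline is a single polygon with 12 vertices. Extrusion per mm of travel: 0.4 × 0.3 / (π × 0.875²) = 0.049890. Accumulating E over each segment gives final E = 3.2534.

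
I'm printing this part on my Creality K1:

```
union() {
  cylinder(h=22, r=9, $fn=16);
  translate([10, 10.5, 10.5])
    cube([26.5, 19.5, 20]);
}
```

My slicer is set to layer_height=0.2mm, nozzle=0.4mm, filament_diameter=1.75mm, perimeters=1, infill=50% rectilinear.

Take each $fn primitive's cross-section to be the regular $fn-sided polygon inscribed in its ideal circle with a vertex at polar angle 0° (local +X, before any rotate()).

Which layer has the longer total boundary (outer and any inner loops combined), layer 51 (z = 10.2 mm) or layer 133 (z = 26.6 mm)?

Layer 51 (z = 10.2): the r=9 cylinder gives a regular 16-gon of circumradius 9 (constant along its height) (perimeter = 2·16·9.000·sin(180°/16) = 56.19 mm); the cube at (10, 10.5) does not reach this height (z outside [10.5, 30.5]); Combining (union): only the r=9 cylinder is present, so the union is just that shape — boundary = 56.19 mm. So its perimeter = 56.19 mm. Layer 133 (z = 26.6): the cylinder does not reach this height (z outside [0, 22]); the 26.5×19.5 cube at (10, 10.5) contributes its full rectangle (perimeter 92.00 mm); Taking the union: only the 26.5×19.5 cube at (10, 10.5) is present, so the union is just that shape — boundary = 92.00 mm. So its perimeter = 92.00 mm. Layer 133 is larger (92.00 vs 56.19 mm).

layer 133 (z = 26.6 mm)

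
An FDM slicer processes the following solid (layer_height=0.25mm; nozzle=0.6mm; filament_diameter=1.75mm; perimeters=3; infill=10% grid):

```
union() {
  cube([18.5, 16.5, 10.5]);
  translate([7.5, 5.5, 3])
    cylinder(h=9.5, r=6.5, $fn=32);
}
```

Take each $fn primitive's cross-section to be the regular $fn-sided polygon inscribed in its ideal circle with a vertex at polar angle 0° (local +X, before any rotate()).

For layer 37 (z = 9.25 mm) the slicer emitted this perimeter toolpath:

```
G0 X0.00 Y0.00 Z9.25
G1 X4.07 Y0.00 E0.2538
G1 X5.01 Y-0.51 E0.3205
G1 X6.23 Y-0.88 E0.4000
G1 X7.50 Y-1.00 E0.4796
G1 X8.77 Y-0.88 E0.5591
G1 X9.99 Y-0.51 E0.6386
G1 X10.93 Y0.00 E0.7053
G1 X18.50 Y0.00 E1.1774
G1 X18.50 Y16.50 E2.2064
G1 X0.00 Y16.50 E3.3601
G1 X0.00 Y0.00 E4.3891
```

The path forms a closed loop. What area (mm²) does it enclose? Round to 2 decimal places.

Apply the shoelace formula to the sequence of (X, Y) vertices; enclosed area = 309.81 mm².

309.81 mm²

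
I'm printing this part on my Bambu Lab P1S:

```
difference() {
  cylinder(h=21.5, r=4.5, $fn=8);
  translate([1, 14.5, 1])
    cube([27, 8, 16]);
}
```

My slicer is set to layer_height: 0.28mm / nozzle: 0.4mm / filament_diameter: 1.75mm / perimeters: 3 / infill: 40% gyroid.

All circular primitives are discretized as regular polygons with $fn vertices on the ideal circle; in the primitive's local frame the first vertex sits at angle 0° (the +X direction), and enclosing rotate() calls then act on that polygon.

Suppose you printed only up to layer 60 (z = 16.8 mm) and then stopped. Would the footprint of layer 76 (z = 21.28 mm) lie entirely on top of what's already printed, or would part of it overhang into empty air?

Compare the two slices. At z = 16.8: the r=4.5 cylinder gives a regular 8-gon of circumradius 4.5 (constant along its height) (area = (8/2)·4.500²·sin(360°/8) = 57.28 mm²); the cube at (1, 14.5) is present — its section is the full 27×8 rectangle (area 216.00 mm²); Subtracting the remaining from the first: starting from the r=4.5 cylinder (57.28 mm²), the 27×8 cube at (1, 14.5) misses the remaining region (no effect) — area = 57.28 mm². At z = 21.28: the r=4.5 cylinder contributes a regular 8-gon of circumradius 4.5 (area = (8/2)·4.500²·sin(360°/8) = 57.28 mm²); the cube at (1, 14.5) is not intersected at this z (z outside [1, 17]); After the difference (first − rest): none of the subtracted shapes is present at this height, so the r=4.5 cylinder is unchanged — area = 57.28 mm². Checking containment: the cross-section at z = 21.28 is a subset of the cross-section at z = 16.8.

entirely on top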